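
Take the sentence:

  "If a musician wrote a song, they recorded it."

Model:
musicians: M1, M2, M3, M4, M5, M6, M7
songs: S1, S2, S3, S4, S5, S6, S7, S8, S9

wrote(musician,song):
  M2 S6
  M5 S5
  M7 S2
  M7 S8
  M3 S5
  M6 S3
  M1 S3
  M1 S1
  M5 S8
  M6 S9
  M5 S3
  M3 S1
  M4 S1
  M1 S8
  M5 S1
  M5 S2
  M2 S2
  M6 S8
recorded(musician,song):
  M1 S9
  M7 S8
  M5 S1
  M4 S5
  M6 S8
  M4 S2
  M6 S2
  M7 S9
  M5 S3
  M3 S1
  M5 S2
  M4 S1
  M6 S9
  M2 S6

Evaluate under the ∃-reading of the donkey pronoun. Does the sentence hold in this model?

"it" takes "a song" as antecedent — a donkey pronoun bound across the clause boundary.
Weak reading: every musician m with some wrote-song has at least one wrote-song s such that recorded(m,s).
Per musician: M1:✗  M2:✓  M3:✓  M4:✓  M5:✓  M6:✓  M7:✓
M1 has no witness among its wrote-songs.

False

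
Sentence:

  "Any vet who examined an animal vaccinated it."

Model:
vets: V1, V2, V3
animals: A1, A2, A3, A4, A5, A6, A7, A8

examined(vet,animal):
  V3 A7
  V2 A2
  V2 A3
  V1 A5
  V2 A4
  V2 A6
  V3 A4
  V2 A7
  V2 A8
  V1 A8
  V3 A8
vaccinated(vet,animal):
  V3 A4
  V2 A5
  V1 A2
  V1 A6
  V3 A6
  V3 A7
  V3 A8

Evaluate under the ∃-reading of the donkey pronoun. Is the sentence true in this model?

"it" takes "an animal" as antecedent — a donkey pronoun bound across the clause boundary.
Weak reading: every vet v with some examined-animal has at least one examined-animal a such that vaccinated(v,a).
Per vet: V1:✗  V2:✗  V3:✓
V1 has no witness among its examined-animals.

False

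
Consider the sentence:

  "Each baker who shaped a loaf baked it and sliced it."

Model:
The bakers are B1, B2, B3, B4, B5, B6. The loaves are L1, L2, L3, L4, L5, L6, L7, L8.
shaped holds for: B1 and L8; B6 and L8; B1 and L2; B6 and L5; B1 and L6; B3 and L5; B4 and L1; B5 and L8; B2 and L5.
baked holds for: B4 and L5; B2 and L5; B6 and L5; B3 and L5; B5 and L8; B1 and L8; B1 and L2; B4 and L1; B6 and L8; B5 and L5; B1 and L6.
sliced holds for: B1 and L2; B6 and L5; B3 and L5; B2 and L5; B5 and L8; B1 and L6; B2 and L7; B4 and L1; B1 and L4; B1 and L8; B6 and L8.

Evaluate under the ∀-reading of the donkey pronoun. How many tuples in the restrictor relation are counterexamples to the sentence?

0

"it" takes "a loaf" as antecedent — a donkey pronoun bound across the clause boundary.
Strong reading: for every (b,l) with shaped(b,l), baked(b,l) ∧ sliced(b,l).
Restrictor pairs: (B1,L2) ✓  (B1,L6) ✓  (B1,L8) ✓  (B2,L5) ✓  (B3,L5) ✓  (B4,L1) ✓  (B5,L8) ✓  (B6,L5) ✓  (B6,L8) ✓
Counterexamples (restrictor pairs failing the scope): 0.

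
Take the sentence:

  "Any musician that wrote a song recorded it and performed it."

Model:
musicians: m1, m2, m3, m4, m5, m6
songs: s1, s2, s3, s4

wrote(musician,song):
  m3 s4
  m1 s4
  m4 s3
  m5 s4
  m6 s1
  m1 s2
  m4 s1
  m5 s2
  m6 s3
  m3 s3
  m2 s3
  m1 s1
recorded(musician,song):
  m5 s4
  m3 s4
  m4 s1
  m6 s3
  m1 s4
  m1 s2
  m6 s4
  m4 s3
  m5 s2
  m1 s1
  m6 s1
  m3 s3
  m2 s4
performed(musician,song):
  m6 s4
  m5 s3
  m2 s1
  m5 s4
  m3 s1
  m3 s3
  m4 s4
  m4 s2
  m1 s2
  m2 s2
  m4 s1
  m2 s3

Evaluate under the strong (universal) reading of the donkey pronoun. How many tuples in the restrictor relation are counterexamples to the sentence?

8

"it" takes "a song" as antecedent — a donkey pronoun bound across the clause boundary.
Strong reading: for every (m,s) with wrote(m,s), recorded(m,s) ∧ performed(m,s).
Restrictor pairs: (m1,s1) ✗  (m1,s2) ✓  (m1,s4) ✗  (m2,s3) ✗  (m3,s3) ✓  (m3,s4) ✗  (m4,s1) ✓  (m4,s3) ✗  (m5,s2) ✗  (m5,s4) ✓  (m6,s1) ✗  (m6,s3) ✗
Counterexamples (restrictor pairs failing the scope): 8.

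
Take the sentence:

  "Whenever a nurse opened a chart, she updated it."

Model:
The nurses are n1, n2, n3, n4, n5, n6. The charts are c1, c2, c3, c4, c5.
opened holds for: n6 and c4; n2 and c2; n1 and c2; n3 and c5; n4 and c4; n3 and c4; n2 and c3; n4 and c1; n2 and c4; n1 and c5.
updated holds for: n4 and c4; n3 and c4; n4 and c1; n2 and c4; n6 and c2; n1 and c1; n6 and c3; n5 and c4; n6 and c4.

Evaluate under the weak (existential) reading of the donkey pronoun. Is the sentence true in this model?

"it" takes "a chart" as antecedent — a donkey pronoun bound across the clause boundary.
Weak reading: every nurse n with some opened-chart has at least one opened-chart c such that updated(n,c).
Per nurse: n1:✗  n2:✓  n3:✓  n4:✓  n6:✓
n1 has no witness among its opened-charts.

False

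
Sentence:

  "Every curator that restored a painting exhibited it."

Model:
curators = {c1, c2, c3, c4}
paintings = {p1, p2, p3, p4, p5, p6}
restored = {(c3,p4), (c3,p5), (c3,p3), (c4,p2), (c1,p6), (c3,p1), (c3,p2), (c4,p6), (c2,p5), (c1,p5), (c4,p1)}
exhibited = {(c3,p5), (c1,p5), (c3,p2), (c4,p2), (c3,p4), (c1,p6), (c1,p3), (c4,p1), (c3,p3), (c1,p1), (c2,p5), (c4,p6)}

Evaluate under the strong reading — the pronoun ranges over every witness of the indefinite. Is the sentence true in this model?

False

"it" takes "a painting" as antecedent — a donkey pronoun bound across the clause boundary.
Strong reading: for every (c,p) with restored(c,p), exhibited(c,p).
Restrictor pairs: (c1,p5) ✓  (c1,p6) ✓  (c2,p5) ✓  (c3,p1) ✗  (c3,p2) ✓  (c3,p3) ✓  (c3,p4) ✓  (c3,p5) ✓  (c4,p1) ✓  (c4,p2) ✓  (c4,p6) ✓
Counterexample: (c3,p1) is in restored but fails the scope.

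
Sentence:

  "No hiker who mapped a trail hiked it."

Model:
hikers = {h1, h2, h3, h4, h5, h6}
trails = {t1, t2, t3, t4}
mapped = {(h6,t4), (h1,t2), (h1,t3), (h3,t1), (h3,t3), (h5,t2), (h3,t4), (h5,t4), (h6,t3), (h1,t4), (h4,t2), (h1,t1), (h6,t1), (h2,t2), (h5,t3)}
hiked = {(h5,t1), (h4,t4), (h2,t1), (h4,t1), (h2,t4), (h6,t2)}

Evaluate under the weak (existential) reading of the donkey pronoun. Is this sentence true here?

True

"it" takes "a trail" as antecedent — a donkey pronoun bound across the clause boundary.
Truth condition: for no (h,t) with mapped(h,t) does hiked(h,t) hold.
Restrictor pairs — does the scope hold? (h1,t1):fails  (h1,t2):fails  (h1,t3):fails  (h1,t4):fails  (h2,t2):fails  (h3,t1):fails  (h3,t3):fails  (h3,t4):fails  (h4,t2):fails  (h5,t2):fails  (h5,t3):fails  (h5,t4):fails  (h6,t1):fails  (h6,t3):fails  (h6,t4):fails
Scope holds for no restrictor pair, so the sentence is true.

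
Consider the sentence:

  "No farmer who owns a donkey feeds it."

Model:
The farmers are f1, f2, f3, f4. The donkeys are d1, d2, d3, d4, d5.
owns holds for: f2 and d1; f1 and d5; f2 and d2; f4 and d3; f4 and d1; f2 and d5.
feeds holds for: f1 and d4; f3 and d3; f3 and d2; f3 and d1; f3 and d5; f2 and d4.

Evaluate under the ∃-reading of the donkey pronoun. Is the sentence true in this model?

True

"it" takes "a donkey" as antecedent — a donkey pronoun bound across the clause boundary.
Truth condition: for no (f,d) with owns(f,d) does feeds(f,d) hold.
Restrictor pairs — does the scope hold? (f1,d5):fails  (f2,d1):fails  (f2,d2):fails  (f2,d5):fails  (f4,d1):fails  (f4,d3):fails
Scope holds for no restrictor pair, so the sentence is true.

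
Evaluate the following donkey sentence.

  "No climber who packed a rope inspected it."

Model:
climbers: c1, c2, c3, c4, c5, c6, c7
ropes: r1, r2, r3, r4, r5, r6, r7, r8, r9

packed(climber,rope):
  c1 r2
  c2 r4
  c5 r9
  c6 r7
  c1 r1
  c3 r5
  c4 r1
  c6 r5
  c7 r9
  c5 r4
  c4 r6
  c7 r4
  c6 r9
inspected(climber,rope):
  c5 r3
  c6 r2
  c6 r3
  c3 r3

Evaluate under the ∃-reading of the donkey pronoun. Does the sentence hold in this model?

"it" takes "a rope" as antecedent — a donkey pronoun bound across the clause boundary.
Truth condition: for no (c,r) with packed(c,r) does inspected(c,r) hold.
Restrictor pairs — does the scope hold? (c1,r1):fails  (c1,r2):fails  (c2,r4):fails  (c3,r5):fails  (c4,r1):fails  (c4,r6):fails  (c5,r4):fails  (c5,r9):fails  (c6,r5):fails  (c6,r7):fails  (c6,r9):fails  (c7,r4):fails  (c7,r9):fails
Scope holds for no restrictor pair, so the sentence is true.

True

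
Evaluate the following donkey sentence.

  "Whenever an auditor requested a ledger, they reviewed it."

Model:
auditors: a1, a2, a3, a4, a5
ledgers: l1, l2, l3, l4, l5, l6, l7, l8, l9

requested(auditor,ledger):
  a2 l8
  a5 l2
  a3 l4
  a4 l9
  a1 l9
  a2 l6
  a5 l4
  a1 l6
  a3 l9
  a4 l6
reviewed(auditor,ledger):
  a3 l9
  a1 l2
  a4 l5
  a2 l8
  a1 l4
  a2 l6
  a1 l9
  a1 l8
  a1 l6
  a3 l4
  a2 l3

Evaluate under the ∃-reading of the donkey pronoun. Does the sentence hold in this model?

"it" takes "a ledger" as antecedent — a donkey pronoun bound across the clause boundary.
Weak reading: every auditor a with some requested-ledger has at least one requested-ledger l such that reviewed(a,l).
Per auditor: a1:✓  a2:✓  a3:✓  a4:✗  a5:✗
a4 has no witness among its requested-ledgers.

False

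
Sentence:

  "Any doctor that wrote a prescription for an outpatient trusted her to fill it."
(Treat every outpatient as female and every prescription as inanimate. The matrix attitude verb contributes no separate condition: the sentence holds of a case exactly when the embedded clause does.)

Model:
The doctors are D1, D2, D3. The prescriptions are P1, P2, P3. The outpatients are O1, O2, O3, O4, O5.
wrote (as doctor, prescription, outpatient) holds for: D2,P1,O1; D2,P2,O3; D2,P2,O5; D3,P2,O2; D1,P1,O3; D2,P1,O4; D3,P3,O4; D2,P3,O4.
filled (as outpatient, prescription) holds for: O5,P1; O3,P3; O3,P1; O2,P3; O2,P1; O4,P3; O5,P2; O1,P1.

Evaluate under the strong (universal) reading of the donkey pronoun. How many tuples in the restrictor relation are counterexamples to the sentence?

"her" takes "an outpatient" as antecedent and "it" takes "a prescription"; both are donkey pronouns co-varying with the restrictor.
Strong reading: for every (d,p,o) with wrote(d,p,o), filled(o,p).
Restrictor triples: (D1,P1,O3)→filled(O3,P1) ✓  (D2,P1,O1)→filled(O1,P1) ✓  (D2,P1,O4)→filled(O4,P1) ✗  (D2,P2,O3)→filled(O3,P2) ✗  (D2,P2,O5)→filled(O5,P2) ✓  (D2,P3,O4)→filled(O4,P3) ✓  (D3,P2,O2)→filled(O2,P2) ✗  (D3,P3,O4)→filled(O4,P3) ✓
Counterexamples (restrictor triples failing the scope): 3.

3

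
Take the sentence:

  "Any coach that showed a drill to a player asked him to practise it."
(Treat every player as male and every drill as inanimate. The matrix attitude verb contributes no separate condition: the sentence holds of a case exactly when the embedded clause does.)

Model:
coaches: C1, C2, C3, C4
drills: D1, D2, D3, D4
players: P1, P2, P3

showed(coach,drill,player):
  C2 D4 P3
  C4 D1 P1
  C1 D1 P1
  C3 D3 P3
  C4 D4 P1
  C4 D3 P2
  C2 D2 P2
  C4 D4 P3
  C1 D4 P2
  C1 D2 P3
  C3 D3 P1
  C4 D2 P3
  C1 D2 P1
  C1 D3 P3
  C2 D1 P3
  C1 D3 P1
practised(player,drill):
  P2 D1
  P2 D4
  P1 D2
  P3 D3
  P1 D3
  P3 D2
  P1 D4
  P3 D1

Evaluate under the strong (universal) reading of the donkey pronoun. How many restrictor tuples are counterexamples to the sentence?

"him" takes "a player" as antecedent and "it" takes "a drill"; both are donkey pronouns co-varying with the restrictor.
Strong reading: for every (c,d,p) with showed(c,d,p), practised(p,d).
Restrictor triples: (C1,D1,P1)→practised(P1,D1) ✗  (C1,D2,P1)→practised(P1,D2) ✓  (C1,D2,P3)→practised(P3,D2) ✓  (C1,D3,P1)→practised(P1,D3) ✓  (C1,D3,P3)→practised(P3,D3) ✓  (C1,D4,P2)→practised(P2,D4) ✓  (C2,D1,P3)→practised(P3,D1) ✓  (C2,D2,P2)→practised(P2,D2) ✗  (C2,D4,P3)→practised(P3,D4) ✗  (C3,D3,P1)→practised(P1,D3) ✓  (C3,D3,P3)→practised(P3,D3) ✓  (C4,D1,P1)→practised(P1,D1) ✗  (C4,D2,P3)→practised(P3,D2) ✓  (C4,D3,P2)→practised(P2,D3) ✗  (C4,D4,P1)→practised(P1,D4) ✓  (C4,D4,P3)→practised(P3,D4) ✗
Counterexamples (restrictor triples failing the scope): 6.

6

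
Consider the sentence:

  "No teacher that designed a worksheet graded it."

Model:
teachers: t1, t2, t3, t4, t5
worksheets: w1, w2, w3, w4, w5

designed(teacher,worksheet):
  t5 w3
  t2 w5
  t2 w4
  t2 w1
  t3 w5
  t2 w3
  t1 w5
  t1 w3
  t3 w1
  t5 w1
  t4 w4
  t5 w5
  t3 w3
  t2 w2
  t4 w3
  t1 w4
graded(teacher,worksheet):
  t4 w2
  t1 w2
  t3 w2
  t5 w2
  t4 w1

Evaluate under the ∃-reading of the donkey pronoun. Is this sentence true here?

True

"it" takes "a worksheet" as antecedent — a donkey pronoun bound across the clause boundary.
Truth condition: for no (t,w) with designed(t,w) does graded(t,w) hold.
Restrictor pairs — does the scope hold? (t1,w3):fails  (t1,w4):fails  (t1,w5):fails  (t2,w1):fails  (t2,w2):fails  (t2,w3):fails  (t2,w4):fails  (t2,w5):fails  (t3,w1):fails  (t3,w3):fails  (t3,w5):fails  (t4,w3):fails  (t4,w4):fails  (t5,w1):fails  (t5,w3):fails  (t5,w5):fails
Scope holds for no restrictor pair, so the sentence is true.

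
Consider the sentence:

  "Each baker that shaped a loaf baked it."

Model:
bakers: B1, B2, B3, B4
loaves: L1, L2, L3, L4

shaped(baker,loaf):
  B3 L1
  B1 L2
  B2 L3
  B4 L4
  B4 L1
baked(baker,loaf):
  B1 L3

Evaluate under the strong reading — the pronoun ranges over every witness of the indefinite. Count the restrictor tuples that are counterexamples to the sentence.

"it" takes "a loaf" as antecedent — a donkey pronoun bound across the clause boundary.
Strong reading: for every (b,l) with shaped(b,l), baked(b,l).
Restrictor pairs: (B1,L2) ✗  (B2,L3) ✗  (B3,L1) ✗  (B4,L1) ✗  (B4,L4) ✗
Counterexamples (restrictor pairs failing the scope): 5.

5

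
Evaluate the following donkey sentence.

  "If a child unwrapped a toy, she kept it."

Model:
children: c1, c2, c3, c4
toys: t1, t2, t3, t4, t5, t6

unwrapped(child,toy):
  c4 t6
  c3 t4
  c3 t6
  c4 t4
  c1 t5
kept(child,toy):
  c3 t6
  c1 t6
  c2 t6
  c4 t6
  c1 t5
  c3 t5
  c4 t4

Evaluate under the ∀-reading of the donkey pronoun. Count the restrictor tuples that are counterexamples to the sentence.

1

"it" takes "a toy" as antecedent — a donkey pronoun bound across the clause boundary.
Strong reading: for every (c,t) with unwrapped(c,t), kept(c,t).
Restrictor pairs: (c1,t5) ✓  (c3,t4) ✗  (c3,t6) ✓  (c4,t4) ✓  (c4,t6) ✓
Counterexamples (restrictor pairs failing the scope): 1.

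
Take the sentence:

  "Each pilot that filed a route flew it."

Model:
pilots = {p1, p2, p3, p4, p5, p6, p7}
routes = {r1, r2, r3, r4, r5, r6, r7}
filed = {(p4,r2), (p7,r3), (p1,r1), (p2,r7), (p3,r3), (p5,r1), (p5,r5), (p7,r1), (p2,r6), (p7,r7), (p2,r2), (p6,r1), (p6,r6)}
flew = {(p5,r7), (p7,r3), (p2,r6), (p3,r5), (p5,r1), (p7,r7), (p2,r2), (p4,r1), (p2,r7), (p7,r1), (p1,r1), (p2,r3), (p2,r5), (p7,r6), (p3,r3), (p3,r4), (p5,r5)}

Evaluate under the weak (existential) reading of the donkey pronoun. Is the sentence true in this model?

False

"it" takes "a route" as antecedent — a donkey pronoun bound across the clause boundary.
Weak reading: every pilot p with some filed-route has at least one filed-route r such that flew(p,r).
Per pilot: p1:✓  p2:✓  p3:✓  p4:✗  p5:✓  p6:✗  p7:✓
p4 has no witness among its filed-routes.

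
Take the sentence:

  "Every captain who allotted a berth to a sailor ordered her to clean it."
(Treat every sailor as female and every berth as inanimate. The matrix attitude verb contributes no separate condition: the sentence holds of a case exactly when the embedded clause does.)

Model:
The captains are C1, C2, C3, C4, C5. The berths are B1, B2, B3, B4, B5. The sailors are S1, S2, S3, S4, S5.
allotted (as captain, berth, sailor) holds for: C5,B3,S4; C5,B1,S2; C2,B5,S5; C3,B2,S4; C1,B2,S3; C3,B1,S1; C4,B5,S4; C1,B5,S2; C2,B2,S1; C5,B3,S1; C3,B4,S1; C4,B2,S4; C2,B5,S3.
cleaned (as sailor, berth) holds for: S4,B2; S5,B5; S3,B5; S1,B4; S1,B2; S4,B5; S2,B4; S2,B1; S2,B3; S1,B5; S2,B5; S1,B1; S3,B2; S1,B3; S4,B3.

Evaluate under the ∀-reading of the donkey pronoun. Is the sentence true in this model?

"her" takes "a sailor" as antecedent and "it" takes "a berth"; both are donkey pronouns co-varying with the restrictor.
Strong reading: for every (c,b,s) with allotted(c,b,s), cleaned(s,b).
Restrictor triples: (C1,B2,S3)→cleaned(S3,B2) ✓  (C1,B5,S2)→cleaned(S2,B5) ✓  (C2,B2,S1)→cleaned(S1,B2) ✓  (C2,B5,S3)→cleaned(S3,B5) ✓  (C2,B5,S5)→cleaned(S5,B5) ✓  (C3,B1,S1)→cleaned(S1,B1) ✓  (C3,B2,S4)→cleaned(S4,B2) ✓  (C3,B4,S1)→cleaned(S1,B4) ✓  (C4,B2,S4)→cleaned(S4,B2) ✓  (C4,B5,S4)→cleaned(S4,B5) ✓  (C5,B1,S2)→cleaned(S2,B1) ✓  (C5,B3,S1)→cleaned(S1,B3) ✓  (C5,B3,S4)→cleaned(S4,B3) ✓
Every restrictor triple satisfies the scope.

True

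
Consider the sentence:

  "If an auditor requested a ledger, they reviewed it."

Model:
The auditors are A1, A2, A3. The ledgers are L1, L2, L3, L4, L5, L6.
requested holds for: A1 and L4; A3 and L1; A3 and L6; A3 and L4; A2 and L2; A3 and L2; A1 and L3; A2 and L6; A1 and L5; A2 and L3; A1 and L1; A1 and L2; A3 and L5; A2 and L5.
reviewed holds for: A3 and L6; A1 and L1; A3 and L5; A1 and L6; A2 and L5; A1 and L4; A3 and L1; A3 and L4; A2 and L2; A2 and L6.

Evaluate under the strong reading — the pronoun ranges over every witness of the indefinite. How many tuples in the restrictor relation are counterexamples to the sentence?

5

"it" takes "a ledger" as antecedent — a donkey pronoun bound across the clause boundary.
Strong reading: for every (a,l) with requested(a,l), reviewed(a,l).
Restrictor pairs: (A1,L1) ✓  (A1,L2) ✗  (A1,L3) ✗  (A1,L4) ✓  (A1,L5) ✗  (A2,L2) ✓  (A2,L3) ✗  (A2,L5) ✓  (A2,L6) ✓  (A3,L1) ✓  (A3,L2) ✗  (A3,L4) ✓  (A3,L5) ✓  (A3,L6) ✓
Counterexamples (restrictor pairs failing the scope): 5.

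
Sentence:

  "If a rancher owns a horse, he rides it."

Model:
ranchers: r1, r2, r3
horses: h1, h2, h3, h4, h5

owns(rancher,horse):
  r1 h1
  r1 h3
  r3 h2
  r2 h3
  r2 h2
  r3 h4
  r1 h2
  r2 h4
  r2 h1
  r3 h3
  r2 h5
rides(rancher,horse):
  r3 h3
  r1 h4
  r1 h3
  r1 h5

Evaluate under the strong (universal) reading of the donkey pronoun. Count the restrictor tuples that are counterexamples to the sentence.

9

"it" takes "a horse" as antecedent — a donkey pronoun bound across the clause boundary.
Strong reading: for every (r,h) with owns(r,h), rides(r,h).
Restrictor pairs: (r1,h1) ✗  (r1,h2) ✗  (r1,h3) ✓  (r2,h1) ✗  (r2,h2) ✗  (r2,h3) ✗  (r2,h4) ✗  (r2,h5) ✗  (r3,h2) ✗  (r3,h3) ✓  (r3,h4) ✗
Counterexamples (restrictor pairs failing the scope): 9.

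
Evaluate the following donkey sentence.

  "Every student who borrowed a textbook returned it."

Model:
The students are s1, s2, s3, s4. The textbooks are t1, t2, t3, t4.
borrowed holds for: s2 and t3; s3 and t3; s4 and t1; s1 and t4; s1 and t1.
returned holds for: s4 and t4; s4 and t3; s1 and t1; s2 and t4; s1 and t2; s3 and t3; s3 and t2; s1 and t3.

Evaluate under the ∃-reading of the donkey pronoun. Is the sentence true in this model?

"it" takes "a textbook" as antecedent — a donkey pronoun bound across the clause boundary.
Weak reading: every student s with some borrowed-textbook has at least one borrowed-textbook t such that returned(s,t).
Per student: s1:✓  s2:✗  s3:✓  s4:✗
s2 has no witness among its borrowed-textbooks.

False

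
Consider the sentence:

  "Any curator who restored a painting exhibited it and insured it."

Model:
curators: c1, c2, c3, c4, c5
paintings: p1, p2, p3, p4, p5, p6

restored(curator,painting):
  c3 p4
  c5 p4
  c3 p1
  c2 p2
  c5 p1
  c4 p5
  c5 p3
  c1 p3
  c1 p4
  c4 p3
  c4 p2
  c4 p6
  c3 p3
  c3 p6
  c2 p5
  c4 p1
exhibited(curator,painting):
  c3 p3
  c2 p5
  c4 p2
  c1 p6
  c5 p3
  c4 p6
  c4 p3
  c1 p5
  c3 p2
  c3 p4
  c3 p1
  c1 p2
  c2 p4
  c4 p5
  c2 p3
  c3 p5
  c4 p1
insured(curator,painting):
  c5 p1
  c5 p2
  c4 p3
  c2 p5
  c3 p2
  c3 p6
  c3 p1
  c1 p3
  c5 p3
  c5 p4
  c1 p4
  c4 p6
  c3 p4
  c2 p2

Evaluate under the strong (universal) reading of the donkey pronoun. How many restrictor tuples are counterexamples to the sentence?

"it" takes "a painting" as antecedent — a donkey pronoun bound across the clause boundary.
Strong reading: for every (c,p) with restored(c,p), exhibited(c,p) ∧ insured(c,p).
Restrictor pairs: (c1,p3) ✗  (c1,p4) ✗  (c2,p2) ✗  (c2,p5) ✓  (c3,p1) ✓  (c3,p3) ✗  (c3,p4) ✓  (c3,p6) ✗  (c4,p1) ✗  (c4,p2) ✗  (c4,p3) ✓  (c4,p5) ✗  (c4,p6) ✓  (c5,p1) ✗  (c5,p3) ✓  (c5,p4) ✗
Counterexamples (restrictor pairs failing the scope): 10.

10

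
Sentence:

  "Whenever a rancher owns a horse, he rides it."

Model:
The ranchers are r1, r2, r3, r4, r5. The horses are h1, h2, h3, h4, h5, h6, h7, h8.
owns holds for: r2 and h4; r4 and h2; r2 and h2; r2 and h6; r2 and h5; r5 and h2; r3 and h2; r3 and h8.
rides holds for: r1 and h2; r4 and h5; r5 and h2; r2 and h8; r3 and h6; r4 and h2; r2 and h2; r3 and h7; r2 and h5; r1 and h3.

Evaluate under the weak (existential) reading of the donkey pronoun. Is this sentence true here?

False

"it" takes "a horse" as antecedent — a donkey pronoun bound across the clause boundary.
Weak reading: every rancher r with some owns-horse has at least one owns-horse h such that rides(r,h).
Per rancher: r2:✓  r3:✗  r4:✓  r5:✓
r3 has no witness among its owns-horses.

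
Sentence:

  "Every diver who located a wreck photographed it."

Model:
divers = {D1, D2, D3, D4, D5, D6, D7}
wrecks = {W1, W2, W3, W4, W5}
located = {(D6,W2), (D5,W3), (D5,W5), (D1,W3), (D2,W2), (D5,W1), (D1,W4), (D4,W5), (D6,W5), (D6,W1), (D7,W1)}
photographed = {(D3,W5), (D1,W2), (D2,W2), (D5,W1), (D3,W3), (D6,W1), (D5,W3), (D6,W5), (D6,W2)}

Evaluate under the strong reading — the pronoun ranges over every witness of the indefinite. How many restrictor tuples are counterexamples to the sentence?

"it" takes "a wreck" as antecedent — a donkey pronoun bound across the clause boundary.
Strong reading: for every (d,w) with located(d,w), photographed(d,w).
Restrictor pairs: (D1,W3) ✗  (D1,W4) ✗  (D2,W2) ✓  (D4,W5) ✗  (D5,W1) ✓  (D5,W3) ✓  (D5,W5) ✗  (D6,W1) ✓  (D6,W2) ✓  (D6,W5) ✓  (D7,W1) ✗
Counterexamples (restrictor pairs failing the scope): 5.

5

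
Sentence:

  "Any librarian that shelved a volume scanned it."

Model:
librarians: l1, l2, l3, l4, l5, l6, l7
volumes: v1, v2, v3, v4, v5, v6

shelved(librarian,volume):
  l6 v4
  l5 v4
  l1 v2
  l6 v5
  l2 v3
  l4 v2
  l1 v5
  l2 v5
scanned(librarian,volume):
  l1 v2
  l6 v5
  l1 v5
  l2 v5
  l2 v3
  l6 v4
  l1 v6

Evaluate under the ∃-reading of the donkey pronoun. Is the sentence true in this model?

"it" takes "a volume" as antecedent — a donkey pronoun bound across the clause boundary.
Weak reading: every librarian l with some shelved-volume has at least one shelved-volume v such that scanned(l,v).
Per librarian: l1:✓  l2:✓  l4:✗  l5:✗  l6:✓
l4 has no witness among its shelved-volumes.

False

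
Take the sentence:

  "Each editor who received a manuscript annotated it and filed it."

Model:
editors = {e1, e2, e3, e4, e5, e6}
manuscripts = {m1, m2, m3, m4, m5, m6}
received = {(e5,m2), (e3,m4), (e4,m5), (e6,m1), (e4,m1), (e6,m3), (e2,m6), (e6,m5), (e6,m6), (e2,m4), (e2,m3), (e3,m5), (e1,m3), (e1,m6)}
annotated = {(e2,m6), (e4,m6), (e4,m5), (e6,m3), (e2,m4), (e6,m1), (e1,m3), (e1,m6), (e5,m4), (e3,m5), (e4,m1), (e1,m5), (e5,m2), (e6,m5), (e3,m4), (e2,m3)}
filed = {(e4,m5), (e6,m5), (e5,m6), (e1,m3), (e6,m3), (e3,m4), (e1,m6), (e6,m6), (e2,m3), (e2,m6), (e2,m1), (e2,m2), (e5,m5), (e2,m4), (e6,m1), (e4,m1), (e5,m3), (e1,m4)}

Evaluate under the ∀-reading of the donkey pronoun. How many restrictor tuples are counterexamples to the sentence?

"it" takes "a manuscript" as antecedent — a donkey pronoun bound across the clause boundary.
Strong reading: for every (e,m) with received(e,m), annotated(e,m) ∧ filed(e,m).
Restrictor pairs: (e1,m3) ✓  (e1,m6) ✓  (e2,m3) ✓  (e2,m4) ✓  (e2,m6) ✓  (e3,m4) ✓  (e3,m5) ✗  (e4,m1) ✓  (e4,m5) ✓  (e5,m2) ✗  (e6,m1) ✓  (e6,m3) ✓  (e6,m5) ✓  (e6,m6) ✗
Counterexamples (restrictor pairs failing the scope): 3.

3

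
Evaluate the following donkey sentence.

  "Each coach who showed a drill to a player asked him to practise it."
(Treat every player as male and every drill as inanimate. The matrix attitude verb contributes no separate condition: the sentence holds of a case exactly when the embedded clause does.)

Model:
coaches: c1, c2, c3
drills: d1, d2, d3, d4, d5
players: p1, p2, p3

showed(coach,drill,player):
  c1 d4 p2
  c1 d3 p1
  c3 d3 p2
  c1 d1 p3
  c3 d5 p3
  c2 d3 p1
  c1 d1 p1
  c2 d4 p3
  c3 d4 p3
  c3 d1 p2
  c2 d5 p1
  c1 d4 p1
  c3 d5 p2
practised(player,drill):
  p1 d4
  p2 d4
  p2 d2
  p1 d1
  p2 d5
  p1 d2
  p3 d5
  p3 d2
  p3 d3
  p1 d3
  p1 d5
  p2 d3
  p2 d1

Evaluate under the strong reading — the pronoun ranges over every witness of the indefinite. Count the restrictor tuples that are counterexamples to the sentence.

3

"him" takes "a player" as antecedent and "it" takes "a drill"; both are donkey pronouns co-varying with the restrictor.
Strong reading: for every (c,d,p) with showed(c,d,p), practised(p,d).
Restrictor triples: (c1,d1,p1)→practised(p1,d1) ✓  (c1,d1,p3)→practised(p3,d1) ✗  (c1,d3,p1)→practised(p1,d3) ✓  (c1,d4,p1)→practised(p1,d4) ✓  (c1,d4,p2)→practised(p2,d4) ✓  (c2,d3,p1)→practised(p1,d3) ✓  (c2,d4,p3)→practised(p3,d4) ✗  (c2,d5,p1)→practised(p1,d5) ✓  (c3,d1,p2)→practised(p2,d1) ✓  (c3,d3,p2)→practised(p2,d3) ✓  (c3,d4,p3)→practised(p3,d4) ✗  (c3,d5,p2)→practised(p2,d5) ✓  (c3,d5,p3)→practised(p3,d5) ✓
Counterexamples (restrictor triples failing the scope): 3.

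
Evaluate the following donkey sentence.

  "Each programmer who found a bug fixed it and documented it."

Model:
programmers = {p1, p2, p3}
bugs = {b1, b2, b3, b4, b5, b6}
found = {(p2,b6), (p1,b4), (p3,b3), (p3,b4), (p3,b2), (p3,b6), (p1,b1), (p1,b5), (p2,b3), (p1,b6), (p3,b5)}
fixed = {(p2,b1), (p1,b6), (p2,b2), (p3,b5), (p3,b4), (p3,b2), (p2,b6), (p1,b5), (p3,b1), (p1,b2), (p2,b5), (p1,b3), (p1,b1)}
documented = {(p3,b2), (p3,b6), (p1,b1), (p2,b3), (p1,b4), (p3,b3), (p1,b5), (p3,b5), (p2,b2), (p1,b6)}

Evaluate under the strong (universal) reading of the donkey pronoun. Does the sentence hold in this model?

"it" takes "a bug" as antecedent — a donkey pronoun bound across the clause boundary.
Strong reading: for every (p,b) with found(p,b), fixed(p,b) ∧ documented(p,b).
Restrictor pairs: (p1,b1) ✓  (p1,b4) ✗  (p1,b5) ✓  (p1,b6) ✓  (p2,b3) ✗  (p2,b6) ✗  (p3,b2) ✓  (p3,b3) ✗  (p3,b4) ✗  (p3,b5) ✓  (p3,b6) ✗
Counterexample: (p1,b4) is in found but fails the scope.

False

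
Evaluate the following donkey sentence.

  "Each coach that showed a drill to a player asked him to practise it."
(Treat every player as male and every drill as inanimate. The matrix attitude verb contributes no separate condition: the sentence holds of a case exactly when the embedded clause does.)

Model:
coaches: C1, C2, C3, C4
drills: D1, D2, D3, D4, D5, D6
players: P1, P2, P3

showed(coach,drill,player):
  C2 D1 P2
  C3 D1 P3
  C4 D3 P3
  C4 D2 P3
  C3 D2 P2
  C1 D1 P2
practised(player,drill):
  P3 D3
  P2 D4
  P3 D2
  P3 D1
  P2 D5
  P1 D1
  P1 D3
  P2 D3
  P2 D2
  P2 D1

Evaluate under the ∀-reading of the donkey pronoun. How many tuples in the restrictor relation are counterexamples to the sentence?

"him" takes "a player" as antecedent and "it" takes "a drill"; both are donkey pronouns co-varying with the restrictor.
Strong reading: for every (c,d,p) with showed(c,d,p), practised(p,d).
Restrictor triples: (C1,D1,P2)→practised(P2,D1) ✓  (C2,D1,P2)→practised(P2,D1) ✓  (C3,D1,P3)→practised(P3,D1) ✓  (C3,D2,P2)→practised(P2,D2) ✓  (C4,D2,P3)→practised(P3,D2) ✓  (C4,D3,P3)→practised(P3,D3) ✓
Counterexamples (restrictor triples failing the scope): 0.

0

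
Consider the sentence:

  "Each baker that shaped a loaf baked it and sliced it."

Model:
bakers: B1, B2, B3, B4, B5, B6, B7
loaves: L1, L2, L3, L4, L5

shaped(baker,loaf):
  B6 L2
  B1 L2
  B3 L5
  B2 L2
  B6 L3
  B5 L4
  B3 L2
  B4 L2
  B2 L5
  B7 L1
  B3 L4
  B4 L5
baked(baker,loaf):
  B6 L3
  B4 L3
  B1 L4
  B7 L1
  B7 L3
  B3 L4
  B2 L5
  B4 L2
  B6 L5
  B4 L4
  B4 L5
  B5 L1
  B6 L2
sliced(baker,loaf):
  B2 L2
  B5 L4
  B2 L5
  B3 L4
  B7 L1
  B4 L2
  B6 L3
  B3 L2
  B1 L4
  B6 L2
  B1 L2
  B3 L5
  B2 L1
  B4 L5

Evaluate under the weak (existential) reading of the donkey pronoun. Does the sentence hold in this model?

False

"it" takes "a loaf" as antecedent — a donkey pronoun bound across the clause boundary.
Weak reading: every baker b with some shaped-loaf has at least one shaped-loaf l such that baked(b,l) ∧ sliced(b,l).
Per baker: B1:✗  B2:✓  B3:✓  B4:✓  B5:✗  B6:✓  B7:✓
B1 has no witness among its shaped-loaves.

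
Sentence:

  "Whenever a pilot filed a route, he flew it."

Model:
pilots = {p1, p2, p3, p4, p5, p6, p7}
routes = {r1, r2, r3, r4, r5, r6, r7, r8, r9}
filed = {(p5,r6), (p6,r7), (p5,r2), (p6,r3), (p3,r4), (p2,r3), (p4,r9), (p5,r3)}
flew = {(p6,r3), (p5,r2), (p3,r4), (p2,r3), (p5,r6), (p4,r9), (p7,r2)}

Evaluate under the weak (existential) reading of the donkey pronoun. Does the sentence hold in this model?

True

"it" takes "a route" as antecedent — a donkey pronoun bound across the clause boundary.
Weak reading: every pilot p with some filed-route has at least one filed-route r such that flew(p,r).
Per pilot: p2:✓  p3:✓  p4:✓  p5:✓  p6:✓
Every pilot in the restrictor has a witness.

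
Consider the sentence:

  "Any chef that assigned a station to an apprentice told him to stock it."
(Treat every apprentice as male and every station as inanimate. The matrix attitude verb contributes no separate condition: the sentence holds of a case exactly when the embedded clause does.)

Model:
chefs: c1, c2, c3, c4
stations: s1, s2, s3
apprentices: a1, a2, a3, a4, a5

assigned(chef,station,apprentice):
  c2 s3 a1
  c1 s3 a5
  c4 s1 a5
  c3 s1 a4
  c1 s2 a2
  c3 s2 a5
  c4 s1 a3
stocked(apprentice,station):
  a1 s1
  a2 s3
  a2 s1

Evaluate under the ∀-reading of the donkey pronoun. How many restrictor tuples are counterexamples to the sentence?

"him" takes "an apprentice" as antecedent and "it" takes "a station"; both are donkey pronouns co-varying with the restrictor.
Strong reading: for every (c,s,a) with assigned(c,s,a), stocked(a,s).
Restrictor triples: (c1,s2,a2)→stocked(a2,s2) ✗  (c1,s3,a5)→stocked(a5,s3) ✗  (c2,s3,a1)→stocked(a1,s3) ✗  (c3,s1,a4)→stocked(a4,s1) ✗  (c3,s2,a5)→stocked(a5,s2) ✗  (c4,s1,a3)→stocked(a3,s1) ✗  (c4,s1,a5)→stocked(a5,s1) ✗
Counterexamples (restrictor triples failing the scope): 7.

7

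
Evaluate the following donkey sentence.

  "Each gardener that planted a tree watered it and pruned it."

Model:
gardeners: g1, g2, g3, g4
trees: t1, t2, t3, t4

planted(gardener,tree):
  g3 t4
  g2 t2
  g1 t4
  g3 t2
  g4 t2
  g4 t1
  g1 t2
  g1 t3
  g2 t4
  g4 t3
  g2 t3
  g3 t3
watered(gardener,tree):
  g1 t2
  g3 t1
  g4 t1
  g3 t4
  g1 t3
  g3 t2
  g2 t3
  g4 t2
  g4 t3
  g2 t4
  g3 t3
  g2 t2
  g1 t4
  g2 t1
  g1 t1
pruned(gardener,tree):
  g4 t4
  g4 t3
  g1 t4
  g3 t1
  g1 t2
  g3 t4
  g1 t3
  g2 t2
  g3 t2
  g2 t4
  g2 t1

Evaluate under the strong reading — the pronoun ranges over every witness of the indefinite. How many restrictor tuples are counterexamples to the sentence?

4

"it" takes "a tree" as antecedent — a donkey pronoun bound across the clause boundary.
Strong reading: for every (g,t) with planted(g,t), watered(g,t) ∧ pruned(g,t).
Restrictor pairs: (g1,t2) ✓  (g1,t3) ✓  (g1,t4) ✓  (g2,t2) ✓  (g2,t3) ✗  (g2,t4) ✓  (g3,t2) ✓  (g3,t3) ✗  (g3,t4) ✓  (g4,t1) ✗  (g4,t2) ✗  (g4,t3) ✓
Counterexamples (restrictor pairs failing the scope): 4.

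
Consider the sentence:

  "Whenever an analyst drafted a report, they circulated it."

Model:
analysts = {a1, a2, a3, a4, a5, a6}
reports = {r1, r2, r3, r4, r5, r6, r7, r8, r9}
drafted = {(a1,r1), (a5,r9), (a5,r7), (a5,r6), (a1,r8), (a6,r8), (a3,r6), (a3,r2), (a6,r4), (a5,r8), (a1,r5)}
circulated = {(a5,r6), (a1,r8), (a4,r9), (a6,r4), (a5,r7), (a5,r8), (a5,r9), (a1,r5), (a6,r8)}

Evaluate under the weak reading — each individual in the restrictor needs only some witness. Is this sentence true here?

"it" takes "a report" as antecedent — a donkey pronoun bound across the clause boundary.
Weak reading: every analyst a with some drafted-report has at least one drafted-report r such that circulated(a,r).
Per analyst: a1:✓  a3:✗  a5:✓  a6:✓
a3 has no witness among its drafted-reports.

False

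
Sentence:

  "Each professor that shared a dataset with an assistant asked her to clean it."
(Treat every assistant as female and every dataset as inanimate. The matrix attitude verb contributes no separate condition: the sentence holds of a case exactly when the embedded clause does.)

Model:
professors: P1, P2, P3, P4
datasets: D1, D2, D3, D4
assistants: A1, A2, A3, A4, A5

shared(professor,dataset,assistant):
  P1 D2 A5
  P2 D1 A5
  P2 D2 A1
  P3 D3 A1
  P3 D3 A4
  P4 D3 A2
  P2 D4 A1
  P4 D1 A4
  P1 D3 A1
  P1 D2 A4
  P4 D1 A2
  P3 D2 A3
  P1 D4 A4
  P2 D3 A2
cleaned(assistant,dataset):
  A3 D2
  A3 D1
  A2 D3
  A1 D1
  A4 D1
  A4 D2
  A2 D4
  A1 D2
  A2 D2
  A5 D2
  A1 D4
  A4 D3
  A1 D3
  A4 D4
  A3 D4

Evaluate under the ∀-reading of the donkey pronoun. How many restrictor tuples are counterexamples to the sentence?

"her" takes "an assistant" as antecedent and "it" takes "a dataset"; both are donkey pronouns co-varying with the restrictor.
Strong reading: for every (p,d,a) with shared(p,d,a), cleaned(a,d).
Restrictor triples: (P1,D2,A4)→cleaned(A4,D2) ✓  (P1,D2,A5)→cleaned(A5,D2) ✓  (P1,D3,A1)→cleaned(A1,D3) ✓  (P1,D4,A4)→cleaned(A4,D4) ✓  (P2,D1,A5)→cleaned(A5,D1) ✗  (P2,D2,A1)→cleaned(A1,D2) ✓  (P2,D3,A2)→cleaned(A2,D3) ✓  (P2,D4,A1)→cleaned(A1,D4) ✓  (P3,D2,A3)→cleaned(A3,D2) ✓  (P3,D3,A1)→cleaned(A1,D3) ✓  (P3,D3,A4)→cleaned(A4,D3) ✓  (P4,D1,A2)→cleaned(A2,D1) ✗  (P4,D1,A4)→cleaned(A4,D1) ✓  (P4,D3,A2)→cleaned(A2,D3) ✓
Counterexamples (restrictor triples failing the scope): 2.

2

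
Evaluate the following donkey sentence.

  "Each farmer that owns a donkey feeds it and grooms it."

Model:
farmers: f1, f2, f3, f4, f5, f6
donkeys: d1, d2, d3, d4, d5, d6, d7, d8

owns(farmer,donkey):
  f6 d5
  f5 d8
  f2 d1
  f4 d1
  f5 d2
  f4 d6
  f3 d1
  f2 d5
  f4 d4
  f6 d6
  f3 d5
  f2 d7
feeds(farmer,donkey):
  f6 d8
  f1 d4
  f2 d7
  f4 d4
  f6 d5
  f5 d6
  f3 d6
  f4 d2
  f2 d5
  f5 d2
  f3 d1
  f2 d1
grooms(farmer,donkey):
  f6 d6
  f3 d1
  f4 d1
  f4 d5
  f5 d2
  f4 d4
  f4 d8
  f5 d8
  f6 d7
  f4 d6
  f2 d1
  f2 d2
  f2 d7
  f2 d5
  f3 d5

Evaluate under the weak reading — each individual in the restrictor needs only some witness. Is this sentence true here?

False

"it" takes "a donkey" as antecedent — a donkey pronoun bound across the clause boundary.
Weak reading: every farmer f with some owns-donkey has at least one owns-donkey d such that feeds(f,d) ∧ grooms(f,d).
Per farmer: f2:✓  f3:✓  f4:✓  f5:✓  f6:✗
f6 has no witness among its owns-donkeys.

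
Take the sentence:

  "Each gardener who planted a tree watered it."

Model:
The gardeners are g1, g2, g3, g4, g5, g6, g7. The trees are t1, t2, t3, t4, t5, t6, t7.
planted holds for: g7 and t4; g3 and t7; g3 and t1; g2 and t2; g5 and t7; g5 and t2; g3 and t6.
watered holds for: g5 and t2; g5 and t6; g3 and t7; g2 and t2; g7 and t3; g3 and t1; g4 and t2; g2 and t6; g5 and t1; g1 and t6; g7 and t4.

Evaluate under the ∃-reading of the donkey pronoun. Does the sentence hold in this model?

True

"it" takes "a tree" as antecedent — a donkey pronoun bound across the clause boundary.
Weak reading: every gardener g with some planted-tree has at least one planted-tree t such that watered(g,t).
Per gardener: g2:✓  g3:✓  g5:✓  g7:✓
Every gardener in the restrictor has a witness.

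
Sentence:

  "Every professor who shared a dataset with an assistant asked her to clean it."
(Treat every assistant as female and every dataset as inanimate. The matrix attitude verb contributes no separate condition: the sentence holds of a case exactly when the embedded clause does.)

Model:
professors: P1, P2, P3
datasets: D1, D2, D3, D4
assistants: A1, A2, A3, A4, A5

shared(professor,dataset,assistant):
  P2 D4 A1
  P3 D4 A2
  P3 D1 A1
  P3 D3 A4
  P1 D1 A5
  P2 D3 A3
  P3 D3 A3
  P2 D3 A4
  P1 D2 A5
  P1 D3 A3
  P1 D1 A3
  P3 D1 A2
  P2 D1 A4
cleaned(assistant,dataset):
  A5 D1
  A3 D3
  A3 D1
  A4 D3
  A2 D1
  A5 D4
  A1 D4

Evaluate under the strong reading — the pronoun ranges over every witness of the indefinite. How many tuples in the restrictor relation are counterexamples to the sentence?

4

"her" takes "an assistant" as antecedent and "it" takes "a dataset"; both are donkey pronouns co-varying with the restrictor.
Strong reading: for every (p,d,a) with shared(p,d,a), cleaned(a,d).
Restrictor triples: (P1,D1,A3)→cleaned(A3,D1) ✓  (P1,D1,A5)→cleaned(A5,D1) ✓  (P1,D2,A5)→cleaned(A5,D2) ✗  (P1,D3,A3)→cleaned(A3,D3) ✓  (P2,D1,A4)→cleaned(A4,D1) ✗  (P2,D3,A3)→cleaned(A3,D3) ✓  (P2,D3,A4)→cleaned(A4,D3) ✓  (P2,D4,A1)→cleaned(A1,D4) ✓  (P3,D1,A1)→cleaned(A1,D1) ✗  (P3,D1,A2)→cleaned(A2,D1) ✓  (P3,D3,A3)→cleaned(A3,D3) ✓  (P3,D3,A4)→cleaned(A4,D3) ✓  (P3,D4,A2)→cleaned(A2,D4) ✗
Counterexamples (restrictor triples failing the scope): 4.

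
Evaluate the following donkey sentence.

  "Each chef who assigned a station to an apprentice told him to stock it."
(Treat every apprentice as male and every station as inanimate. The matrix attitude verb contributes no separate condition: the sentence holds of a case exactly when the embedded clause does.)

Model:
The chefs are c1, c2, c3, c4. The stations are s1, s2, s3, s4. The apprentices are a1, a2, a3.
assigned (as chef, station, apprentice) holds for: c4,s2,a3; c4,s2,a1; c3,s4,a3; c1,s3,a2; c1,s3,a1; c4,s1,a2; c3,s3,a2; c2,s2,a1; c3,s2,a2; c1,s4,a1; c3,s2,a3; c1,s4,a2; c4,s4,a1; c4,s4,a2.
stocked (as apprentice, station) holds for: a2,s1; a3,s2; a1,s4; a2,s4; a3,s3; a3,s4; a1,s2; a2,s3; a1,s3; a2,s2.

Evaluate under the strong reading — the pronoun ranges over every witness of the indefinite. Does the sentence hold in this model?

"him" takes "an apprentice" as antecedent and "it" takes "a station"; both are donkey pronouns co-varying with the restrictor.
Strong reading: for every (c,s,a) with assigned(c,s,a), stocked(a,s).
Restrictor triples: (c1,s3,a1)→stocked(a1,s3) ✓  (c1,s3,a2)→stocked(a2,s3) ✓  (c1,s4,a1)→stocked(a1,s4) ✓  (c1,s4,a2)→stocked(a2,s4) ✓  (c2,s2,a1)→stocked(a1,s2) ✓  (c3,s2,a2)→stocked(a2,s2) ✓  (c3,s2,a3)→stocked(a3,s2) ✓  (c3,s3,a2)→stocked(a2,s3) ✓  (c3,s4,a3)→stocked(a3,s4) ✓  (c4,s1,a2)→stocked(a2,s1) ✓  (c4,s2,a1)→stocked(a1,s2) ✓  (c4,s2,a3)→stocked(a3,s2) ✓  (c4,s4,a1)→stocked(a1,s4) ✓  (c4,s4,a2)→stocked(a2,s4) ✓
Every restrictor triple satisfies the scope.

True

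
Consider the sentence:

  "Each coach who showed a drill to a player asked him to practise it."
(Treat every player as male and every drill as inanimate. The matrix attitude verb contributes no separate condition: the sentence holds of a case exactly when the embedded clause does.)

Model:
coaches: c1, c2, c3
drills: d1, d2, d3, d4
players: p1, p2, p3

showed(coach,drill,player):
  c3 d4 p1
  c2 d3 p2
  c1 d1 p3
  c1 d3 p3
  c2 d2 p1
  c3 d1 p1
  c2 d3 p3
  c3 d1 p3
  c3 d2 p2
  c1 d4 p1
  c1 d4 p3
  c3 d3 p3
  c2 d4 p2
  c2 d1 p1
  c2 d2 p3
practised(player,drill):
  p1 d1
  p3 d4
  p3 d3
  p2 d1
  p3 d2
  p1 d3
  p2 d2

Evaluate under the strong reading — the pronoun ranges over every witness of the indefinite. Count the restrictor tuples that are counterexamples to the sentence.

"him" takes "a player" as antecedent and "it" takes "a drill"; both are donkey pronouns co-varying with the restrictor.
Strong reading: for every (c,d,p) with showed(c,d,p), practised(p,d).
Restrictor triples: (c1,d1,p3)→practised(p3,d1) ✗  (c1,d3,p3)→practised(p3,d3) ✓  (c1,d4,p1)→practised(p1,d4) ✗  (c1,d4,p3)→practised(p3,d4) ✓  (c2,d1,p1)→practised(p1,d1) ✓  (c2,d2,p1)→practised(p1,d2) ✗  (c2,d2,p3)→practised(p3,d2) ✓  (c2,d3,p2)→practised(p2,d3) ✗  (c2,d3,p3)→practised(p3,d3) ✓  (c2,d4,p2)→practised(p2,d4) ✗  (c3,d1,p1)→practised(p1,d1) ✓  (c3,d1,p3)→practised(p3,d1) ✗  (c3,d2,p2)→practised(p2,d2) ✓  (c3,d3,p3)→practised(p3,d3) ✓  (c3,d4,p1)→practised(p1,d4) ✗
Counterexamples (restrictor triples failing the scope): 7.

7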